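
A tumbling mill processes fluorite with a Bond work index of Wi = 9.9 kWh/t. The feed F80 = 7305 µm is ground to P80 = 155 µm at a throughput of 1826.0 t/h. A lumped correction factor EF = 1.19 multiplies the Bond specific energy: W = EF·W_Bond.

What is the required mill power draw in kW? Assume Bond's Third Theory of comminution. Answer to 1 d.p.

Bond:  W = 10 Wi (1/√P − 1/√F)
W = 10·9.9·(1/√155 − 1/√7305) = 10·9.9·(0.068622) = 6.7936 kWh/t
W_actual = 1.19 × 6.7936 = 8.0843 kWh/t
Power = W × throughput = 8.0843 kWh/t × 1826.0 t/h = 14762.0 kW

P = 14762.0 kW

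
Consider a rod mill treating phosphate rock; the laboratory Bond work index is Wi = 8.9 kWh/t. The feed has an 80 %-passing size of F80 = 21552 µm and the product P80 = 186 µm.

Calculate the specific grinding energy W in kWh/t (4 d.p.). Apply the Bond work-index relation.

W = 5.9196 kWh/t

Bond:  W = 10 Wi (1/√P − 1/√F)
1/√186 = 0.073324;  1/√21552 = 0.006812
W = 10·8.9·(0.073324 − 0.006812) = 5.9196 kWh/t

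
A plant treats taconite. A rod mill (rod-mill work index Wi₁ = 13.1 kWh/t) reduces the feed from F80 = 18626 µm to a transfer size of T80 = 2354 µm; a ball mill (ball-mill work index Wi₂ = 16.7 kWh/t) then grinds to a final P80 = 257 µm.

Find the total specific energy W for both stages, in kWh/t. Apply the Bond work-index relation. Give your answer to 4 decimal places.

W = 10 Wi (1/√P80 − 1/√F80)  [Bond]
Stage 1 (18626→2354 µm, Wi₁=13.1): W₁ = 10·13.1·(0.020611 − 0.007327) = 1.7402 kWh/t
Stage 2 (2354→257 µm, Wi₂=16.7): W₂ = 10·16.7·(0.062378 − 0.020611) = 6.9752 kWh/t
W = W₁ + W₂ = 1.7402 + 6.9752 = 8.7153 kWh/t

W = 8.7153 kWh/t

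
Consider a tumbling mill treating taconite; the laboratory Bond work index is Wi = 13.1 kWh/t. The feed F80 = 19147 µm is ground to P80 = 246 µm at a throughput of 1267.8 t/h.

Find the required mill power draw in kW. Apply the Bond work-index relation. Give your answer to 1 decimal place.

W = 10 Wi (1/√P80 − 1/√F80)  [Bond]
W = 10·13.1·(1/√246 − 1/√19147) = 10·13.1·(0.056531) = 7.4055 kWh/t
P_mill = W·ṁ = 7.4055·1267.8 = 9388.7 kW

P = 9388.7 kW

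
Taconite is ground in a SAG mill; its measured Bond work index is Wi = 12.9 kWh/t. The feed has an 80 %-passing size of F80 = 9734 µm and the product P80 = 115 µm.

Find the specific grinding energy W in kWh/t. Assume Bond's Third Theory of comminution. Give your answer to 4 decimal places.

W_Bond = 10·Wi·(1/√P₈₀ − 1/√F₈₀)
1/√115 = 0.093250;  1/√9734 = 0.010136
W = 10·12.9·(0.093250 − 0.010136) = 10.7218 kWh/t

W = 10.7218 kWh/t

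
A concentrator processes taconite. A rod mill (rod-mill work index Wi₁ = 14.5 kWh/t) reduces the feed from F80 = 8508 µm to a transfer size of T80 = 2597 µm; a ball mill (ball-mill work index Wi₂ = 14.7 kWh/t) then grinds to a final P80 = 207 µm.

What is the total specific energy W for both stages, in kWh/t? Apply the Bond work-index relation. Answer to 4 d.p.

W = 10 Wi (1/√P80 − 1/√F80)  [Bond]
Stage 1 (8508→2597 µm, Wi₁=14.5): W₁ = 10·14.5·(0.019623 − 0.010841) = 1.2733 kWh/t
Stage 2 (2597→207 µm, Wi₂=14.7): W₂ = 10·14.7·(0.069505 − 0.019623) = 7.3326 kWh/t
W = W₁ + W₂ = 1.2733 + 7.3326 = 8.6060 kWh/t

W = 8.6060 kWh/t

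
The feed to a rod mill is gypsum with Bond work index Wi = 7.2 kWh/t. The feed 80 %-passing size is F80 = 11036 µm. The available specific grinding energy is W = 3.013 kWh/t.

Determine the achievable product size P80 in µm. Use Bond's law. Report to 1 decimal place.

P80 = 379.0 µm

Bond: W = 10·Wi·(1/√P80 − 1/√F80)
P80^(−½) = W/(10 Wi) + F80^(−½)
  = 3.0130/(10·7.2) + 1/√11036 = 0.041847 + 0.009519 = 0.051366
P80 = (1/0.051366)² = 19.4680² = 379.00 µm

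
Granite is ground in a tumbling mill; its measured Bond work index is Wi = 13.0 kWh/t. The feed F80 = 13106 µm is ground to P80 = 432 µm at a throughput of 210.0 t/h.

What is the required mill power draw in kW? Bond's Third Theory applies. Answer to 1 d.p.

P = 1075.0 kW

W = 10 Wi / √P80 − 10 Wi / √F80
W = 10·13.0·(1/√432 − 1/√13106) = 10·13.0·(0.039377) = 5.1191 kWh/t
Mill draw = 5.1191 × 210.0 = 1075.0 kW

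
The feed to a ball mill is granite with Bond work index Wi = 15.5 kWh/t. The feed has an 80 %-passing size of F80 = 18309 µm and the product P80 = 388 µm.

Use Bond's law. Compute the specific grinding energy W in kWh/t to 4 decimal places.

W = 6.7234 kWh/t

W_Bond = 10·Wi·(1/√P₈₀ − 1/√F₈₀)
1/√388 = 0.050767;  1/√18309 = 0.007390
W = 10·15.5·(0.050767 − 0.007390) = 6.7234 kWh/t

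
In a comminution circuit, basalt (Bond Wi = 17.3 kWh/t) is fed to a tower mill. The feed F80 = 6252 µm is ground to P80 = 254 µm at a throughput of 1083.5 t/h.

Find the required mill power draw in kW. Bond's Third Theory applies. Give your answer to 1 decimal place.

W = 10 Wi (1/√P80 − 1/√F80)  [Bond]
W = 10·17.3·(1/√254 − 1/√6252) = 10·17.3·(0.050098) = 8.6670 kWh/t
P_mill = W·ṁ = 8.6670·1083.5 = 9390.7 kW

P = 9390.7 kW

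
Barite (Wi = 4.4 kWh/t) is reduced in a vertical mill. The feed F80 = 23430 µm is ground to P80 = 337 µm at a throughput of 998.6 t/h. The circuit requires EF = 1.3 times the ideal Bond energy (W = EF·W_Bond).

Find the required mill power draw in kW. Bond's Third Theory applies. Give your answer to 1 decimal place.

W = 10·Wi·(P80^(-½) − F80^(-½))
W = 10·4.4·(1/√337 − 1/√23430) = 10·4.4·(0.047940) = 2.1094 kWh/t
Apply correction: 2.1094 × 1.3 = 2.7422 kWh/t
P = W·T = 2.7422·998.6 = 2738.4 kW

P = 2738.4 kW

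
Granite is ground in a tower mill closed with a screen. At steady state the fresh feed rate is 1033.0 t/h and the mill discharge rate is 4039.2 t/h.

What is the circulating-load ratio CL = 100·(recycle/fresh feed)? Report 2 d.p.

CL = 291.02 %

Steady state: M = F + R.
R = M − F = 4039.2 − 1033.0 = 3006.2 t/h
CL = 100·R/F = 100·3006.2/1033.0 = 291.02 %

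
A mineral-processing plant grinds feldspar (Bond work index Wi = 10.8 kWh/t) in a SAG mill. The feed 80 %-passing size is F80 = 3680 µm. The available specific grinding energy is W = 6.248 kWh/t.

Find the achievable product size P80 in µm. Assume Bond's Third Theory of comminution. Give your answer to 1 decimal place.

P80 = 181.0 µm

Bond:  W = 10 Wi (1/√P − 1/√F)
P80^-0.5 = F80^-0.5 + W/(10 Wi)
  = 6.2480/(10·10.8) + 1/√3680 = 0.057852 + 0.016485 = 0.074336
P80 = (1/0.074336)² = 13.4524² = 180.97 µm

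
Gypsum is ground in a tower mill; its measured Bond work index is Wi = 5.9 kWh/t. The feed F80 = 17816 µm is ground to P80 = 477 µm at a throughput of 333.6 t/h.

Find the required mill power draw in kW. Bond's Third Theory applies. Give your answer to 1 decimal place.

P = 753.7 kW

Bond:  W = 10 Wi (1/√P − 1/√F)
W = 10·5.9·(1/√477 − 1/√17816) = 10·5.9·(0.038295) = 2.2594 kWh/t
Mill draw = 2.2594 × 333.6 = 753.7 kW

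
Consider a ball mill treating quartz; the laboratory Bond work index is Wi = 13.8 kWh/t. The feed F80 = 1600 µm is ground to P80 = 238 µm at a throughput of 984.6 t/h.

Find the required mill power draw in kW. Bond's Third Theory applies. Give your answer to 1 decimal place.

P = 5410.6 kW

W = 10·Wi·(P80^(-½) − F80^(-½))
W = 10·13.8·(1/√238 − 1/√1600) = 10·13.8·(0.039820) = 5.4952 kWh/t
Power = W × throughput = 5.4952 kWh/t × 984.6 t/h = 5410.6 kW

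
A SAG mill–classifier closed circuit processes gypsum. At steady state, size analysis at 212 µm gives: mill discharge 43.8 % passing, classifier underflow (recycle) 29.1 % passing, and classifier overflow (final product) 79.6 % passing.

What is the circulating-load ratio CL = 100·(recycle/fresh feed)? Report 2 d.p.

CL = 243.54 %

Classifier node, passing 212 µm:
d + r·d = r·u + o → r(d−u) = o−d
r = (79.6 − 43.8)/(43.8 − 29.1) = 35.8/14.7 = 2.4354
CL = 100·r = 243.54 %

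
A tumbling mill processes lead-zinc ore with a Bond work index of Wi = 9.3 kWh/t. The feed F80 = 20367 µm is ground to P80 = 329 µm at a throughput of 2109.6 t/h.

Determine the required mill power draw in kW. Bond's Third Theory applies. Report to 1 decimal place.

W = 10 Wi / √P80 − 10 Wi / √F80
W = 10·9.3·(1/√329 − 1/√20367) = 10·9.3·(0.048125) = 4.4756 kWh/t
Power = W × throughput = 4.4756 kWh/t × 2109.6 t/h = 9441.7 kW

P = 9441.7 kW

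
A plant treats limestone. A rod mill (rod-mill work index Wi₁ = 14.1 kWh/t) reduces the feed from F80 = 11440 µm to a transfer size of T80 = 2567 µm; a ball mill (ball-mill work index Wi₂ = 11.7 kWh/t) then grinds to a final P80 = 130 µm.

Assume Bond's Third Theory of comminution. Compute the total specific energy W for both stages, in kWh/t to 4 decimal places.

W = 9.4170 kWh/t

Bond: W = 10·Wi·(1/√P80 − 1/√F80)
Stage 1 (11440→2567 µm, Wi₁=14.1): W₁ = 10·14.1·(0.019737 − 0.009349) = 1.4647 kWh/t
Stage 2 (2567→130 µm, Wi₂=11.7): W₂ = 10·11.7·(0.087706 − 0.019737) = 7.9523 kWh/t
W = W₁ + W₂ = 1.4647 + 7.9523 = 9.4170 kWh/t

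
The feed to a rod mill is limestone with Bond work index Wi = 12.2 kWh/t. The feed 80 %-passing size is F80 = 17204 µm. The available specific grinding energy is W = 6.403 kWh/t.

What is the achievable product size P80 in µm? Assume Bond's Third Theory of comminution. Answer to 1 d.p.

P80 = 276.8 µm

W = 10 Wi (P80^-0.5 − F80^-0.5)
P80^(−½) = W/(10 Wi) + F80^(−½)
  = 6.4030/(10·12.2) + 1/√17204 = 0.052484 + 0.007624 = 0.060108
P80 = (1/0.060108)² = 16.6368² = 276.78 µm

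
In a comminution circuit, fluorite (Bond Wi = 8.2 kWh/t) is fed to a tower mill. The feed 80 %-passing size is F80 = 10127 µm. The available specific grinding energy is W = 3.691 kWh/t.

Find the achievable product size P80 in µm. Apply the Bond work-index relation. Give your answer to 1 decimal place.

W = 10 Wi / √P80 − 10 Wi / √F80
⇒ 1/√P80 = W/(10 Wi) + 1/√F80
  = 3.6910/(10·8.2) + 1/√10127 = 0.045012 + 0.009937 = 0.054949
P80 = (1/0.054949)² = 18.1986² = 331.19 µm

P80 = 331.2 µm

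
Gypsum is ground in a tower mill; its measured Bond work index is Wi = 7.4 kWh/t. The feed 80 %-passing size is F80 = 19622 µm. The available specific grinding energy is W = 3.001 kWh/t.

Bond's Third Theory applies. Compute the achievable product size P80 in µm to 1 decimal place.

P80 = 439.6 µm

W = 10 Wi (P80^-0.5 − F80^-0.5)
P80^-0.5 = F80^-0.5 + W/(10 Wi)
  = 3.0010/(10·7.4) + 1/√19622 = 0.040554 + 0.007139 = 0.047693
P80 = (1/0.047693)² = 20.9675² = 439.64 µm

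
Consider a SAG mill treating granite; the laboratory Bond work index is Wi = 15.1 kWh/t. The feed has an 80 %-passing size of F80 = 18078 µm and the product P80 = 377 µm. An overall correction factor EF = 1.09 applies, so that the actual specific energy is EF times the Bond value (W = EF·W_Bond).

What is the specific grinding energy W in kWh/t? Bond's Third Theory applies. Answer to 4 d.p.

Bond: W = 10·Wi·(1/√P80 − 1/√F80)
1/√377 = 0.051503;  1/√18078 = 0.007437
W = 10·15.1·(0.051503 − 0.007437) = 6.6538 kWh/t
Corrected W = EF·W_Bond = 1.09·6.6538 = 7.2527 kWh/t

W = 7.2527 kWh/t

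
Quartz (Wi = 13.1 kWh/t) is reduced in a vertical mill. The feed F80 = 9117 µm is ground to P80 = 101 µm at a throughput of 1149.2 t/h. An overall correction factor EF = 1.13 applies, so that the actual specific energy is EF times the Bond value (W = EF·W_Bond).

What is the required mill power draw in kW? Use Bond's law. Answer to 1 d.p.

P = 15145.5 kW

W = 10 Wi (P80^-0.5 − F80^-0.5)
W = 10·13.1·(1/√101 − 1/√9117) = 10·13.1·(0.089031) = 11.6630 kWh/t
W_actual = 1.13 × 11.6630 = 13.1792 kWh/t
Power = W × throughput = 13.1792 kWh/t × 1149.2 t/h = 15145.5 kW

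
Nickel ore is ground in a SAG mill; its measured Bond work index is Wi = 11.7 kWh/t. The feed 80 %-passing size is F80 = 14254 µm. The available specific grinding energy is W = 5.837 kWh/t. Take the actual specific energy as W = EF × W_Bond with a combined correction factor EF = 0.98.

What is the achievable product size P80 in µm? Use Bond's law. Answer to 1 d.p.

W = 10·Wi·(P80^(-½) − F80^(-½))
W_Bond = W / EF = 5.837 / 0.98 = 5.9561 kWh/t
P80^-0.5 = F80^-0.5 + W_Bond/(10 Wi)
  = 5.9561/(10·11.7) + 1/√14254 = 0.050907 + 0.008376 = 0.059283
P80 = (1/0.059283)² = 16.8683² = 284.54 µm

P80 = 284.5 µm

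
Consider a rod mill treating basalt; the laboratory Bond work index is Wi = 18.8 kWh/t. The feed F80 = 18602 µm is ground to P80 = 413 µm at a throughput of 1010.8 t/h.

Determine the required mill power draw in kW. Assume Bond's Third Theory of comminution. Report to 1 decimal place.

P = 7957.5 kW

W = 10 Wi / √P80 − 10 Wi / √F80
W = 10·18.8·(1/√413 − 1/√18602) = 10·18.8·(0.041875) = 7.8725 kWh/t
Power = W × throughput = 7.8725 kWh/t × 1010.8 t/h = 7957.5 kW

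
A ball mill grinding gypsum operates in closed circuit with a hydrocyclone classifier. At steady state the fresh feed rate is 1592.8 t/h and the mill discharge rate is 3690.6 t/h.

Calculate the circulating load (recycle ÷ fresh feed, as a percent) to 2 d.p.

CL = 131.71 %

Mill node: discharge = fresh + recycle.
R = M − F = 3690.6 − 1592.8 = 2097.8 t/h
CL = 100·R/F = 100·2097.8/1592.8 = 131.71 %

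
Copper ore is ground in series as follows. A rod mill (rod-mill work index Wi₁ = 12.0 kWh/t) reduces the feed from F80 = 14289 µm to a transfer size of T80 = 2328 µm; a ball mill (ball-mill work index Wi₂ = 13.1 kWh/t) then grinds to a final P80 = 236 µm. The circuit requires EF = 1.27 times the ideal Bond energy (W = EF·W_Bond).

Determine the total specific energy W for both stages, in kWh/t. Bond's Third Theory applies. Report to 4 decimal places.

W = 9.2653 kWh/t

Bond:  W = 10 Wi (1/√P − 1/√F)
Stage 1 (14289→2328 µm, Wi₁=12.0): W₁ = 10·12.0·(0.020726 − 0.008366) = 1.4832 kWh/t
Stage 2 (2328→236 µm, Wi₂=13.1): W₂ = 10·13.1·(0.065094 − 0.020726) = 5.8123 kWh/t
W = W₁ + W₂ = 1.4832 + 5.8123 = 7.2955 kWh/t
W_actual = 1.27 × 7.2955 = 9.2653 kWh/t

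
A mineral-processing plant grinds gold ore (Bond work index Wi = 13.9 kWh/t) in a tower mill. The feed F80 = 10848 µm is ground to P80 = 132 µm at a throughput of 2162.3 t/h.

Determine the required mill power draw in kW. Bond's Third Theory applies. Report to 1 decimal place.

P = 23274.6 kW

W_Bond = 10·Wi·(1/√P₈₀ − 1/√F₈₀)
W = 10·13.9·(1/√132 − 1/√10848) = 10·13.9·(0.077438) = 10.7638 kWh/t
P = W·T = 10.7638·2162.3 = 23274.6 kW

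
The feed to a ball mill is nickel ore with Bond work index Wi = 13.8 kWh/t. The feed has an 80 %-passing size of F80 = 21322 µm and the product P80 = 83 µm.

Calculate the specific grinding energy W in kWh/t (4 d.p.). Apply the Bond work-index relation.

W = 10 Wi / √P80 − 10 Wi / √F80
1/√83 = 0.109764;  1/√21322 = 0.006848
W = 10·13.8·(0.109764 − 0.006848) = 14.2024 kWh/t

W = 14.2024 kWh/t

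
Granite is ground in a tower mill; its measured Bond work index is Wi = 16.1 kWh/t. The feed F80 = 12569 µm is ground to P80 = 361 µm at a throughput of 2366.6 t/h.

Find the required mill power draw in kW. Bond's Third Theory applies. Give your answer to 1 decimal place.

P = 16655.2 kW

W = 10 Wi (P80^-0.5 − F80^-0.5)
W = 10·16.1·(1/√361 − 1/√12569) = 10·16.1·(0.043712) = 7.0376 kWh/t
Power = W × throughput = 7.0376 kWh/t × 2366.6 t/h = 16655.2 kW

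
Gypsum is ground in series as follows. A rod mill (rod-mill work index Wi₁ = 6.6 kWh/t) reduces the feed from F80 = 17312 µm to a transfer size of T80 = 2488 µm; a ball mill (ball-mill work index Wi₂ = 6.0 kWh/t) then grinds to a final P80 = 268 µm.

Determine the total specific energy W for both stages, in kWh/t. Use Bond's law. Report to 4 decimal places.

W = 3.2838 kWh/t

W = 10·Wi·[P80^(−½) − F80^(−½)]
Stage 1 (17312→2488 µm, Wi₁=6.6): W₁ = 10·6.6·(0.020048 − 0.007600) = 0.8216 kWh/t
Stage 2 (2488→268 µm, Wi₂=6.0): W₂ = 10·6.0·(0.061085 − 0.020048) = 2.4622 kWh/t
W = W₁ + W₂ = 0.8216 + 2.4622 = 3.2838 kWh/t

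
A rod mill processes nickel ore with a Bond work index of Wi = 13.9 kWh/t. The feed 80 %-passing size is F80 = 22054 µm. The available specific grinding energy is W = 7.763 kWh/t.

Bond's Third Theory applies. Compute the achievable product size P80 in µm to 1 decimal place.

W = 10 Wi (1/√P80 − 1/√F80)  [Bond]
P80^-0.5 = F80^-0.5 + W/(10 Wi)
  = 7.7630/(10·13.9) + 1/√22054 = 0.055849 + 0.006734 = 0.062583
P80 = (1/0.062583)² = 15.9789² = 255.32 µm

P80 = 255.3 µm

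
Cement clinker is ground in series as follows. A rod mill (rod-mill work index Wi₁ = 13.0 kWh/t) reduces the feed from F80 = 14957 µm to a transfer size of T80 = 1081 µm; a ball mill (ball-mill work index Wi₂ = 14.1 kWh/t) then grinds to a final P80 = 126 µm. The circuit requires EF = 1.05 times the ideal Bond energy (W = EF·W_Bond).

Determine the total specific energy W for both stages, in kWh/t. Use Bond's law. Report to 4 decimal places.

W = 10 Wi / √P80 − 10 Wi / √F80
Stage 1 (14957→1081 µm, Wi₁=13.0): W₁ = 10·13.0·(0.030415 − 0.008177) = 2.8910 kWh/t
Stage 2 (1081→126 µm, Wi₂=14.1): W₂ = 10·14.1·(0.089087 − 0.030415) = 8.2728 kWh/t
W = W₁ + W₂ = 2.8910 + 8.2728 = 11.1637 kWh/t
Corrected W = EF·W_Bond = 1.05·11.1637 = 11.7219 kWh/t

W = 11.7219 kWh/t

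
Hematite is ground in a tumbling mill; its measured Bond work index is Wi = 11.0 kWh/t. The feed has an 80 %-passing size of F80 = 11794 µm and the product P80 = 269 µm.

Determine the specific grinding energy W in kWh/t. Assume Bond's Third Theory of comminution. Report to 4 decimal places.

W = 5.6939 kWh/t

Bond: W = 10·Wi·(1/√P80 − 1/√F80)
1/√269 = 0.060971;  1/√11794 = 0.009208
W = 10·11.0·(0.060971 − 0.009208) = 5.6939 kWh/t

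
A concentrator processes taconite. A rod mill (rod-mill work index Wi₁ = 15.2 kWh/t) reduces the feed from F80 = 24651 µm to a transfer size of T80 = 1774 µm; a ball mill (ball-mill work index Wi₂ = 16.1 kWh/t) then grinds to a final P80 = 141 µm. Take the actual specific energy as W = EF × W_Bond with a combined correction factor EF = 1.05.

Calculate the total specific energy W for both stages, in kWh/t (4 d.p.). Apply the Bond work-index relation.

W = 12.9957 kWh/t

Bond: W = 10·Wi·(1/√P80 − 1/√F80)
Stage 1 (24651→1774 µm, Wi₁=15.2): W₁ = 10·15.2·(0.023742 − 0.006369) = 2.6407 kWh/t
Stage 2 (1774→141 µm, Wi₂=16.1): W₂ = 10·16.1·(0.084215 − 0.023742) = 9.7361 kWh/t
W = W₁ + W₂ = 2.6407 + 9.7361 = 12.3769 kWh/t
Corrected W = EF·W_Bond = 1.05·12.3769 = 12.9957 kWh/t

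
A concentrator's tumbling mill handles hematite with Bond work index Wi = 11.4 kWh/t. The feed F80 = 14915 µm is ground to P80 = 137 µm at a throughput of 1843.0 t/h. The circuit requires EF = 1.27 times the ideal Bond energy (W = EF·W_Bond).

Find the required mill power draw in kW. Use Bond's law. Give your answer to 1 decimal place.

Bond: W = 10·Wi·(1/√P80 − 1/√F80)
W = 10·11.4·(1/√137 − 1/√14915) = 10·11.4·(0.077248) = 8.8062 kWh/t
Corrected W = EF·W_Bond = 1.27·8.8062 = 11.1839 kWh/t
P_mill = W·ṁ = 11.1839·1843.0 = 20611.9 kW

P = 20611.9 kW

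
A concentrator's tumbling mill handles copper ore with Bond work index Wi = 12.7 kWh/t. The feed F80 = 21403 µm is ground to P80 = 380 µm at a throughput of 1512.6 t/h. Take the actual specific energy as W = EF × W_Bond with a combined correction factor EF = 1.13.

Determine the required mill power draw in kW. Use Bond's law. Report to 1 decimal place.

Bond: W = 10·Wi·(1/√P80 − 1/√F80)
W = 10·12.7·(1/√380 − 1/√21403) = 10·12.7·(0.044464) = 5.6469 kWh/t
Apply correction: 5.6469 × 1.13 = 6.3810 kWh/t
Mill draw = 6.3810 × 1512.6 = 9651.8 kW

P = 9651.8 kW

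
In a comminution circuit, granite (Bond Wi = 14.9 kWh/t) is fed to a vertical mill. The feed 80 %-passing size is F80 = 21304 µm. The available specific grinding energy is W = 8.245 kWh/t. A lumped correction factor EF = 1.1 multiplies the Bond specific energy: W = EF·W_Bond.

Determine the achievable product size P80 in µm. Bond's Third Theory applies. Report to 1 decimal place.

W = 10·Wi·(P80^(-½) − F80^(-½))
W_Bond = W / EF = 8.245 / 1.1 = 7.4955 kWh/t
⇒ 1/√P80 = W_Bond/(10 Wi) + 1/√F80
  = 7.4955/(10·14.9) + 1/√21304 = 0.050305 + 0.006851 = 0.057156
P80 = (1/0.057156)² = 17.4959² = 306.11 µm

P80 = 306.1 µm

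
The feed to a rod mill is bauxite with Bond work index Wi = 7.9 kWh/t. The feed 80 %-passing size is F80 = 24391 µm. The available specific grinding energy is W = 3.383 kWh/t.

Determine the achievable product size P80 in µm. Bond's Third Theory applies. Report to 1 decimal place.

P80 = 412.7 µm

W = 10·Wi·[P80^(−½) − F80^(−½)]
P80^-0.5 = F80^-0.5 + W/(10 Wi)
  = 3.3830/(10·7.9) + 1/√24391 = 0.042823 + 0.006403 = 0.049226
P80 = (1/0.049226)² = 20.3145² = 412.68 µm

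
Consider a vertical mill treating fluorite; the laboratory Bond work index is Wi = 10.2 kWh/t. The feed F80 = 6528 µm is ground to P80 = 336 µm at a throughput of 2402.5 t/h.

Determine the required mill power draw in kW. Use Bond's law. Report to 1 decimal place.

W = 10 Wi (1/√P80 − 1/√F80)  [Bond]
W = 10·10.2·(1/√336 − 1/√6528) = 10·10.2·(0.042178) = 4.3021 kWh/t
P = W·T = 4.3021·2402.5 = 10335.8 kW

P = 10335.8 kW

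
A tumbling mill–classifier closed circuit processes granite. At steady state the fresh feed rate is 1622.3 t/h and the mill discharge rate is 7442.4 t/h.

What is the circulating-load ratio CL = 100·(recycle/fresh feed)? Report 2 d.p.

Steady state: M = F + R.
R = M − F = 7442.4 − 1622.3 = 5820.1 t/h
CL = 100·R/F = 100·5820.1/1622.3 = 358.76 %

CL = 358.76 %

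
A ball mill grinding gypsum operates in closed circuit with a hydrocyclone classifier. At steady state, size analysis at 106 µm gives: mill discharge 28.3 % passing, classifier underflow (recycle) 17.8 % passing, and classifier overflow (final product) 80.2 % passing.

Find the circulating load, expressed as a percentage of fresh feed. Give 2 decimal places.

CL = 494.29 %

Balance %-passing 106 µm (r = R/F):
d + r·d = r·u + o → r(d−u) = o−d
r = (80.2 − 28.3)/(28.3 − 17.8) = 51.9/10.5 = 4.9429
CL = 100·r = 494.29 %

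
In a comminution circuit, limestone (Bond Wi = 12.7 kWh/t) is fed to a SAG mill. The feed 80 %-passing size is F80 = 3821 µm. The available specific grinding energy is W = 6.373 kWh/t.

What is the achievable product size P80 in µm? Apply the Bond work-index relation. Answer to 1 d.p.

P80 = 227.1 µm

W = 10·Wi·[P80^(−½) − F80^(−½)]
1/√P80 = 1/√F80 + W/(10·Wi)
  = 6.3730/(10·12.7) + 1/√3821 = 0.050181 + 0.016178 = 0.066359
P80 = (1/0.066359)² = 15.0696² = 227.09 µm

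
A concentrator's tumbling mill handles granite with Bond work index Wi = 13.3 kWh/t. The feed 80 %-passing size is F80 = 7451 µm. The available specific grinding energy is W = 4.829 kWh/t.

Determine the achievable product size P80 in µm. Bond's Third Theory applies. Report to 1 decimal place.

W = 10·Wi·(P80^(-½) − F80^(-½))
P80^-0.5 = F80^-0.5 + W/(10 Wi)
  = 4.8290/(10·13.3) + 1/√7451 = 0.036308 + 0.011585 = 0.047893
P80 = (1/0.047893)² = 20.8798² = 435.97 µm

P80 = 436.0 µm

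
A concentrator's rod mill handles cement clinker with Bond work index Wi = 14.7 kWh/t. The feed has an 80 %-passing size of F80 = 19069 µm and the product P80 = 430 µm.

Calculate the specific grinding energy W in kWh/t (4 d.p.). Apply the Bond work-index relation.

W = 10·Wi·(P80^(-½) − F80^(-½))
1/√430 = 0.048224;  1/√19069 = 0.007242
W = 10·14.7·(0.048224 − 0.007242) = 6.0245 kWh/t

W = 6.0245 kWh/t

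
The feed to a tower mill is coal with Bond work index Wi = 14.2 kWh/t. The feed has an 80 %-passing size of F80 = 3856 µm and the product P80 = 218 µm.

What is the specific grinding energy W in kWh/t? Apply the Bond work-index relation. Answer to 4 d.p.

W = 7.3307 kWh/t

W = 10 Wi (P80^-0.5 − F80^-0.5)
1/√218 = 0.067729;  1/√3856 = 0.016104
W = 10·14.2·(0.067729 − 0.016104) = 7.3307 kWh/t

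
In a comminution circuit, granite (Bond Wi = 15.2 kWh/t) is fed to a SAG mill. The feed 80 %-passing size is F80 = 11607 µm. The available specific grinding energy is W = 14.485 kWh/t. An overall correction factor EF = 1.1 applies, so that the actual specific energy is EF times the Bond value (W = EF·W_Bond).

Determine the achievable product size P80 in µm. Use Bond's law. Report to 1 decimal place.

P80 = 108.7 µm

W = 10·Wi·(P80^(-½) − F80^(-½))
W_Bond = W / EF = 14.485 / 1.1 = 13.1682 kWh/t
⇒ 1/√P80 = W_Bond/(10 Wi) + 1/√F80
  = 13.1682/(10·15.2) + 1/√11607 = 0.086633 + 0.009282 = 0.095915
P80 = (1/0.095915)² = 10.4259² = 108.70 µm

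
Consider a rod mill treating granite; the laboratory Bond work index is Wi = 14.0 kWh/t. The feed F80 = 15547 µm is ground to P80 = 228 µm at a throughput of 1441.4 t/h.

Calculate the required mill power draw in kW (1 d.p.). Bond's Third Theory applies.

P = 11745.9 kW

Bond:  W = 10 Wi (1/√P − 1/√F)
W = 10·14.0·(1/√228 − 1/√15547) = 10·14.0·(0.058207) = 8.1489 kWh/t
Power = W × throughput = 8.1489 kWh/t × 1441.4 t/h = 11745.9 kW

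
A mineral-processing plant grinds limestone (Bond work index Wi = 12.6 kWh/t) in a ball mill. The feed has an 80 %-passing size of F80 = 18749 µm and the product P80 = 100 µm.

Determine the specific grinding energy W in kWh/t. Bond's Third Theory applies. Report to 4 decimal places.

Bond:  W = 10 Wi (1/√P − 1/√F)
1/√100 = 0.100000;  1/√18749 = 0.007303
W = 10·12.6·(0.100000 − 0.007303) = 11.6798 kWh/t

W = 11.6798 kWh/t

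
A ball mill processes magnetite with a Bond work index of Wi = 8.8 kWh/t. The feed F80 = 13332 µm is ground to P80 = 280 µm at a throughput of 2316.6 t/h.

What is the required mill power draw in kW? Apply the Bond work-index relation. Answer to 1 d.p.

W = 10·Wi·[P80^(−½) − F80^(−½)]
W = 10·8.8·(1/√280 − 1/√13332) = 10·8.8·(0.051101) = 4.4969 kWh/t
P_mill = W·ṁ = 4.4969·2316.6 = 10417.4 kW

P = 10417.4 kW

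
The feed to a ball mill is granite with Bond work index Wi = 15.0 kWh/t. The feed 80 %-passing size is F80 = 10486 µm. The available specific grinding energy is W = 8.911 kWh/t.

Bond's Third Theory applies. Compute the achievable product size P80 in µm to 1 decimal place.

W = 10 Wi / √P80 − 10 Wi / √F80
1/√P80 = 1/√F80 + W/(10·Wi)
  = 8.9110/(10·15.0) + 1/√10486 = 0.059407 + 0.009766 = 0.069172
P80 = (1/0.069172)² = 14.4567² = 209.00 µm

P80 = 209.0 µm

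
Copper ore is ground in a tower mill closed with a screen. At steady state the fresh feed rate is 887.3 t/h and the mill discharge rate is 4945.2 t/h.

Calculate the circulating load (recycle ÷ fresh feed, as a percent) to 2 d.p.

M = F + R at steady state, so:
R = M − F = 4945.2 − 887.3 = 4057.9 t/h
CL = 100·R/F = 100·4057.9/887.3 = 457.33 %

CL = 457.33 %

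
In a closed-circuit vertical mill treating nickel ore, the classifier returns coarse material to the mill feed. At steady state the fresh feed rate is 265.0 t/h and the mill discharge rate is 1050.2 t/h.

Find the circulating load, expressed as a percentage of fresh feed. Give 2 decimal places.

CL = 296.30 %

Mill node: discharge = fresh + recycle.
R = M − F = 1050.2 − 265.0 = 785.2 t/h
CL = 100·R/F = 100·785.2/265.0 = 296.30 %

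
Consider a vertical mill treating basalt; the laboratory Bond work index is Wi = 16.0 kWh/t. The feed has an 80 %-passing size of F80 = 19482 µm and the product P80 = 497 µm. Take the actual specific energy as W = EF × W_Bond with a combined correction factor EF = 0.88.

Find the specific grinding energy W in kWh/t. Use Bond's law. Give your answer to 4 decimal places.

W_Bond = 10·Wi·(1/√P₈₀ − 1/√F₈₀)
1/√497 = 0.044856;  1/√19482 = 0.007164
W = 10·16.0·(0.044856 − 0.007164) = 6.0307 kWh/t
Apply correction: 6.0307 × 0.88 = 5.3070 kWh/t

W = 5.3070 kWh/t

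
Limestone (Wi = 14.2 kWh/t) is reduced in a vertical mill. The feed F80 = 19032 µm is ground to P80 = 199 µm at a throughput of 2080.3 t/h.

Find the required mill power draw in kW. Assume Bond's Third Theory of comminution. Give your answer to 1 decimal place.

P = 18799.3 kW

W = 10·Wi·[P80^(−½) − F80^(−½)]
W = 10·14.2·(1/√199 − 1/√19032) = 10·14.2·(0.063639) = 9.0368 kWh/t
P_mill = W·ṁ = 9.0368·2080.3 = 18799.3 kW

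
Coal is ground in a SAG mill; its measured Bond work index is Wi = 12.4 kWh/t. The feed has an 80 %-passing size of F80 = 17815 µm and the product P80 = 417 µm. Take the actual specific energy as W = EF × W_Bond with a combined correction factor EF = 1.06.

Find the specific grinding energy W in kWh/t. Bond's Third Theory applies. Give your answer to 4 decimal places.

W_Bond = 10·Wi·(1/√P₈₀ − 1/√F₈₀)
1/√417 = 0.048970;  1/√17815 = 0.007492
W = 10·12.4·(0.048970 − 0.007492) = 5.1433 kWh/t
W_actual = 1.06 × 5.1433 = 5.4519 kWh/t

W = 5.4519 kWh/t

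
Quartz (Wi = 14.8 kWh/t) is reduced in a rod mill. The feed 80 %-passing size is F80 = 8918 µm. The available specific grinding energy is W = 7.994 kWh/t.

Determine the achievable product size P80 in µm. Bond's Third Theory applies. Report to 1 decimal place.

P80 = 239.6 µm

W = 10 Wi (1/√P80 − 1/√F80)  [Bond]
P80^-0.5 = F80^-0.5 + W/(10 Wi)
  = 7.9940/(10·14.8) + 1/√8918 = 0.054014 + 0.010589 = 0.064603
P80 = (1/0.064603)² = 15.4792² = 239.61 µm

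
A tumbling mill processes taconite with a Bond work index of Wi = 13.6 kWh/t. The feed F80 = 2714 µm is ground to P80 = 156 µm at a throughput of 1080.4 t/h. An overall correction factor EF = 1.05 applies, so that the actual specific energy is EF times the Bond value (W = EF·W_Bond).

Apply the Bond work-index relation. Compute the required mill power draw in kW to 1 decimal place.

W = 10 Wi / √P80 − 10 Wi / √F80
W = 10·13.6·(1/√156 − 1/√2714) = 10·13.6·(0.060869) = 8.2782 kWh/t
Apply correction: 8.2782 × 1.05 = 8.6921 kWh/t
P_mill = W·ṁ = 8.6921·1080.4 = 9390.9 kW

P = 9390.9 kW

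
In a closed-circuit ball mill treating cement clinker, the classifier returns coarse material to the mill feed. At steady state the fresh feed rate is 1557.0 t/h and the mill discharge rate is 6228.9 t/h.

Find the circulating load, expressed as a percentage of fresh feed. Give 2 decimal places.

CL = 300.06 %

Mill node: discharge = fresh + recycle.
R = M − F = 6228.9 − 1557.0 = 4671.9 t/h
CL = 100·R/F = 100·4671.9/1557.0 = 300.06 %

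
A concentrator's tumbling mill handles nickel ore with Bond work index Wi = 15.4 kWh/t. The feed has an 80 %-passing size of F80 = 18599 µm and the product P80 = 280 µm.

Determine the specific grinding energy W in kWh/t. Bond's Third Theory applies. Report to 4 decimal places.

W = 8.0740 kWh/t

Bond:  W = 10 Wi (1/√P − 1/√F)
1/√280 = 0.059761;  1/√18599 = 0.007333
W = 10·15.4·(0.059761 − 0.007333) = 8.0740 kWh/t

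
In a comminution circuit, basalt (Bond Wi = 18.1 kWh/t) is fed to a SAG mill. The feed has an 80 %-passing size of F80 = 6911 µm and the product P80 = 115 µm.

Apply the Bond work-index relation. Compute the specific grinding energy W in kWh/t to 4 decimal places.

W = 14.7011 kWh/t

W = 10 Wi / √P80 − 10 Wi / √F80
1/√115 = 0.093250;  1/√6911 = 0.012029
W = 10·18.1·(0.093250 − 0.012029) = 14.7011 kWh/t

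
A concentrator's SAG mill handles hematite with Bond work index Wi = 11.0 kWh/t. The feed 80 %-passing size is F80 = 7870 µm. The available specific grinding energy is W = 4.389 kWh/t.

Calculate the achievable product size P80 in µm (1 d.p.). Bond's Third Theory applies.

W = 10·Wi·(P80^(-½) − F80^(-½))
⇒ 1/√P80 = W/(10 Wi) + 1/√F80
  = 4.3890/(10·11.0) + 1/√7870 = 0.039900 + 0.011272 = 0.051172
P80 = (1/0.051172)² = 19.5418² = 381.88 µm

P80 = 381.9 µm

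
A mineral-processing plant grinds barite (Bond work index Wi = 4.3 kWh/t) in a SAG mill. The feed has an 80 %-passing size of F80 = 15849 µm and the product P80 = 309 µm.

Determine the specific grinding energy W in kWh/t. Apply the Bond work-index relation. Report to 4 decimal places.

W = 2.1046 kWh/t

W = 10·Wi·[P80^(−½) − F80^(−½)]
1/√309 = 0.056888;  1/√15849 = 0.007943
W = 10·4.3·(0.056888 − 0.007943) = 2.1046 kWh/t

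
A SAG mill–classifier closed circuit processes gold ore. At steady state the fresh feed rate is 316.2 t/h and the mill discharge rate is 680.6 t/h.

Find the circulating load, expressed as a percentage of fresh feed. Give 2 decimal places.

Steady state: M = F + R.
R = M − F = 680.6 − 316.2 = 364.4 t/h
CL = 100·R/F = 100·364.4/316.2 = 115.24 %

CL = 115.24 %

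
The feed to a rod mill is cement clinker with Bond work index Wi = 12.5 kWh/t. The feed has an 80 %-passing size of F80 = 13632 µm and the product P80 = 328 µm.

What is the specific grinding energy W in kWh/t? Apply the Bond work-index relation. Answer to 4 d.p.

Bond: W = 10·Wi·(1/√P80 − 1/√F80)
1/√328 = 0.055216;  1/√13632 = 0.008565
W = 10·12.5·(0.055216 − 0.008565) = 5.8314 kWh/t

W = 5.8314 kWh/t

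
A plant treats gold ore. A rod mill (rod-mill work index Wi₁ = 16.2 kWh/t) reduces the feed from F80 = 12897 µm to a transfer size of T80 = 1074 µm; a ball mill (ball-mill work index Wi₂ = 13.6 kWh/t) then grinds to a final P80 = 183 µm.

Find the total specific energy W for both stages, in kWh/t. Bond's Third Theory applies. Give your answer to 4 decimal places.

W = 9.4203 kWh/t

Bond: W = 10·Wi·(1/√P80 − 1/√F80)
Stage 1 (12897→1074 µm, Wi₁=16.2): W₁ = 10·16.2·(0.030514 − 0.008806) = 3.5168 kWh/t
Stage 2 (1074→183 µm, Wi₂=13.6): W₂ = 10·13.6·(0.073922 − 0.030514) = 5.9035 kWh/t
W = W₁ + W₂ = 3.5168 + 5.9035 = 9.4203 kWh/t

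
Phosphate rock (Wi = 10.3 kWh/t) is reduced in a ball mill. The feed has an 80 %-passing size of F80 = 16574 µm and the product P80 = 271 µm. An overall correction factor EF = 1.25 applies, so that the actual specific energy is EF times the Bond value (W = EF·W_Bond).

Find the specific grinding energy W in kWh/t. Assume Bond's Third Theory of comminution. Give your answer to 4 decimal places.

W = 6.8209 kWh/t

Bond: W = 10·Wi·(1/√P80 − 1/√F80)
1/√271 = 0.060746;  1/√16574 = 0.007768
W = 10·10.3·(0.060746 − 0.007768) = 5.4567 kWh/t
Apply correction: 5.4567 × 1.25 = 6.8209 kWh/t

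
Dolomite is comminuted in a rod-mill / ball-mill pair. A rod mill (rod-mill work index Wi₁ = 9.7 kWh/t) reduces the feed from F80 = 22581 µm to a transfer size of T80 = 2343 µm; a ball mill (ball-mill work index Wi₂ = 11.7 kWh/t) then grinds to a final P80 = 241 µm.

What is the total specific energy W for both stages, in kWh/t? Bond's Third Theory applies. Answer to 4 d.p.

Bond: W = 10·Wi·(1/√P80 − 1/√F80)
Stage 1 (22581→2343 µm, Wi₁=9.7): W₁ = 10·9.7·(0.020659 − 0.006655) = 1.3584 kWh/t
Stage 2 (2343→241 µm, Wi₂=11.7): W₂ = 10·11.7·(0.064416 − 0.020659) = 5.1195 kWh/t
W = W₁ + W₂ = 1.3584 + 5.1195 = 6.4779 kWh/t

W = 6.4779 kWh/t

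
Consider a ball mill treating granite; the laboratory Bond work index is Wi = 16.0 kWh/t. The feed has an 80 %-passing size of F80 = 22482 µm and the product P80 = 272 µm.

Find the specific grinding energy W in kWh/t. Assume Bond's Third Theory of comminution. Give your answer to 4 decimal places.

Bond:  W = 10 Wi (1/√P − 1/√F)
1/√272 = 0.060634;  1/√22482 = 0.006669
W = 10·16.0·(0.060634 − 0.006669) = 8.6343 kWh/t

W = 8.6343 kWh/t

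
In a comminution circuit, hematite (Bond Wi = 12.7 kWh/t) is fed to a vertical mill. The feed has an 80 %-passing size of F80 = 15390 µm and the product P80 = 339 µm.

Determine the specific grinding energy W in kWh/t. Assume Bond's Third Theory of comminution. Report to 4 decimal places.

Bond: W = 10·Wi·(1/√P80 − 1/√F80)
1/√339 = 0.054313;  1/√15390 = 0.008061
W = 10·12.7·(0.054313 − 0.008061) = 5.8740 kWh/t

W = 5.8740 kWh/t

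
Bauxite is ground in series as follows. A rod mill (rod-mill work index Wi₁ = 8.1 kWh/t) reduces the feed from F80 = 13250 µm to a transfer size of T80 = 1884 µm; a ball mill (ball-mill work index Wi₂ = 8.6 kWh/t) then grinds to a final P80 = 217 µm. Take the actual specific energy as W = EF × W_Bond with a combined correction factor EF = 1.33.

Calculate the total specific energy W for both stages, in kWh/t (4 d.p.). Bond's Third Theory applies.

W = 10·Wi·[P80^(−½) − F80^(−½)]
Stage 1 (13250→1884 µm, Wi₁=8.1): W₁ = 10·8.1·(0.023039 − 0.008687) = 1.1625 kWh/t
Stage 2 (1884→217 µm, Wi₂=8.6): W₂ = 10·8.6·(0.067884 − 0.023039) = 3.8567 kWh/t
W = W₁ + W₂ = 1.1625 + 3.8567 = 5.0192 kWh/t
With EF = 1.33: W = 5.0192·1.33 = 6.6755 kWh/t

W = 6.6755 kWh/t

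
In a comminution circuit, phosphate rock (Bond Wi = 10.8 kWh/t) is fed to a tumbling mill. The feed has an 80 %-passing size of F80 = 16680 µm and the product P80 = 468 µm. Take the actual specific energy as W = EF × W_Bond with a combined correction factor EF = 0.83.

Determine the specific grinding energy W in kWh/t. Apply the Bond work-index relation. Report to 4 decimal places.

W_Bond = 10·Wi·(1/√P₈₀ − 1/√F₈₀)
1/√468 = 0.046225;  1/√16680 = 0.007743
W = 10·10.8·(0.046225 − 0.007743) = 4.1561 kWh/t
Apply correction: 4.1561 × 0.83 = 3.4495 kWh/t

W = 3.4495 kWh/t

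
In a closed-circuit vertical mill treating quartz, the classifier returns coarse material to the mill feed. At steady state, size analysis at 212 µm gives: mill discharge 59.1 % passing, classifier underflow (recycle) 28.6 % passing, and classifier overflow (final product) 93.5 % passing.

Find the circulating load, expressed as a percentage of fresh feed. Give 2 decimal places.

Classifier node, passing 212 µm:
d + r·d = r·u + o → r(d−u) = o−d
r = (93.5 − 59.1)/(59.1 − 28.6) = 34.4/30.5 = 1.1279
CL = 100·r = 112.79 %

CL = 112.79 %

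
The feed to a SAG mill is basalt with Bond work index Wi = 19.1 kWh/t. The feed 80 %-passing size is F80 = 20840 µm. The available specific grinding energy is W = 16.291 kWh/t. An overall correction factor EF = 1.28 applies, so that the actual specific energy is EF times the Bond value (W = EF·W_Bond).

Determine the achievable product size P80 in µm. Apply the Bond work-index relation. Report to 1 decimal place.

Bond:  W = 10 Wi (1/√P − 1/√F)
W_Bond = W / EF = 16.291 / 1.28 = 12.7273 kWh/t
⇒ 1/√P80 = W_Bond/(10·Wi) + 1/√F80
  = 12.7273/(10·19.1) + 1/√20840 = 0.066635 + 0.006927 = 0.073562
P80 = (1/0.073562)² = 13.5939² = 184.79 µm

P80 = 184.8 µm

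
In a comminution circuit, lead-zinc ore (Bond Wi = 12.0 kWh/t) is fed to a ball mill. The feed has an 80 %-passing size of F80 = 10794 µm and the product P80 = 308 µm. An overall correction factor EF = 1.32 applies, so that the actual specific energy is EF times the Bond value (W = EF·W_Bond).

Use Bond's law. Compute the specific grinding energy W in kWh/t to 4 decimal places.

W = 7.5010 kWh/t

W = 10 Wi (1/√P80 − 1/√F80)  [Bond]
1/√308 = 0.056980;  1/√10794 = 0.009625
W = 10·12.0·(0.056980 − 0.009625) = 5.6826 kWh/t
Corrected W = EF·W_Bond = 1.32·5.6826 = 7.5010 kWh/t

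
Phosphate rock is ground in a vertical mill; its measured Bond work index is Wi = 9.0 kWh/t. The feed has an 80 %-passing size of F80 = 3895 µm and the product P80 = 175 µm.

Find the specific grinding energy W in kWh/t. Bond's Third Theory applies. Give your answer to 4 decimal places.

W = 5.3613 kWh/t

W = 10·Wi·[P80^(−½) − F80^(−½)]
1/√175 = 0.075593;  1/√3895 = 0.016023
W = 10·9.0·(0.075593 − 0.016023) = 5.3613 kWh/t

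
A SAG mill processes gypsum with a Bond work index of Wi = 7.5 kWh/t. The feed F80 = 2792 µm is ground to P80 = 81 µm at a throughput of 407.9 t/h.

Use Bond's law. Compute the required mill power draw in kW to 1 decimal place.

Bond:  W = 10 Wi (1/√P − 1/√F)
W = 10·7.5·(1/√81 − 1/√2792) = 10·7.5·(0.092186) = 6.9139 kWh/t
P_mill = W·ṁ = 6.9139·407.9 = 2820.2 kW

P = 2820.2 kW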